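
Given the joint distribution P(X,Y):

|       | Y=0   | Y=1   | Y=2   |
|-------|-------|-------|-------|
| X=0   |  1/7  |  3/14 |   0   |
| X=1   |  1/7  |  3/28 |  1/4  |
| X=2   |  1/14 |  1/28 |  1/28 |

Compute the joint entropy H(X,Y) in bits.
2.7389 bits

H(X,Y) = -Σ_{x,y} P(x,y) log₂ P(x,y). Per-cell terms -P(x,y)·log₂P(x,y):
  X=0: 0.40105, 0.47623, 0.00000
  X=1: 0.40105, 0.34526, 0.50000
  X=2: 0.27195, 0.17169, 0.17169
  (cells with P = 0 contribute 0)
Sum of the 9 terms: H(X,Y) = 2.7389 bits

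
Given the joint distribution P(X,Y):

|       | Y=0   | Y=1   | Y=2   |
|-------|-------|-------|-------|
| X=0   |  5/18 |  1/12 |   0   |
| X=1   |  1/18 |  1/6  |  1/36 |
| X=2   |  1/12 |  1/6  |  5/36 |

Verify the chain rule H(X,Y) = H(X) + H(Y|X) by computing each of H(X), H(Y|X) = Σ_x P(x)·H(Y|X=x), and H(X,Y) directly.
H(X) = 1.5605 bits, H(Y|X) = 1.1828 bits, H(X,Y) = 2.7433 bits

Marginal of X (row sums):
  P(X=0) = 5/18 + 1/12 + 0 = 13/36
  P(X=1) = 1/18 + 1/6 + 1/36 = 1/4
  P(X=2) = 1/12 + 1/6 + 5/36 = 7/18
H(X) = -[(13/36)·log₂(13/36) + (1/4)·log₂(1/4) + (7/18)·log₂(7/18)]
  = 0.53065 + 0.50000 + 0.52989 = 1.5605 bits

H(Y|X) = Σ_x P(x)·H(Y|X=x):
  X=0: P(X=0) = 13/36, P(Y|X=0) = (10/13, 3/13, 0) → H(Y|X=0) = 0.77935
  X=1: P(X=1) = 1/4, P(Y|X=1) = (2/9, 2/3, 1/9) → H(Y|X=1) = 1.22439
  X=2: P(X=2) = 7/18, P(Y|X=2) = (3/14, 3/7, 5/14) → H(Y|X=2) = 1.53062
H(Y|X) = (13/36)·0.77935 + (1/4)·1.22439 + (7/18)·1.53062 = 1.1828 bits

H(X,Y) = -Σ_{x,y} P(x,y) log₂ P(x,y). Per-cell terms -P(x,y)·log₂P(x,y):
  X=0: 0.51333, 0.29875, 0.00000
  X=1: 0.23166, 0.43083, 0.14361
  X=2: 0.29875, 0.43083, 0.39556
  (cells with P = 0 contribute 0)
Sum of the 9 terms: H(X,Y) = 2.7433 bits

Chain rule check:
  H(X) + H(Y|X) = 1.5605 + 1.1828 = 2.7433 bits
  H(X,Y) = 2.7433 bits
✓ Chain rule verified.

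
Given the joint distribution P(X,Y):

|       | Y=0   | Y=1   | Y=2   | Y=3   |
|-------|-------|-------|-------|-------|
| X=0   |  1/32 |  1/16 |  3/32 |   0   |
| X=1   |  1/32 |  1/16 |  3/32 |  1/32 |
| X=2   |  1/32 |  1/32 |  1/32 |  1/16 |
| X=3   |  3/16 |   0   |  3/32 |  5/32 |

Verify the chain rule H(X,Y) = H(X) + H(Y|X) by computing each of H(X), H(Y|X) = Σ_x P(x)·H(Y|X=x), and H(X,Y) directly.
H(X) = 1.8727 bits, H(Y|X) = 1.6466 bits, H(X,Y) = 3.5192 bits

Marginal of X (row sums):
  P(X=0) = 1/32 + 1/16 + 3/32 + 0 = 3/16
  P(X=1) = 1/32 + 1/16 + 3/32 + 1/32 = 7/32
  P(X=2) = 1/32 + 1/32 + 1/32 + 1/16 = 5/32
  P(X=3) = 3/16 + 0 + 3/32 + 5/32 = 7/16
H(X) = -[(3/16)·log₂(3/16) + (7/32)·log₂(7/32) + (5/32)·log₂(5/32) + (7/16)·log₂(7/16)]
  = 0.452820 + 0.479641 + 0.418449 + 0.521782 = 1.8727 bits

H(Y|X) = Σ_x P(x)·H(Y|X=x):
  X=0: P(X=0) = 3/16, P(Y|X=0) = (1/6, 1/3, 1/2, 0) → H(Y|X=0) = 1.459148
  X=1: P(X=1) = 7/32, P(Y|X=1) = (1/7, 2/7, 3/7, 1/7) → H(Y|X=1) = 1.842371
  X=2: P(X=2) = 5/32, P(Y|X=2) = (1/5, 1/5, 1/5, 2/5) → H(Y|X=2) = 1.921928
  X=3: P(X=3) = 7/16, P(Y|X=3) = (3/7, 0, 3/14, 5/14) → H(Y|X=3) = 1.530619
H(Y|X) = (3/16)·1.459148 + (7/32)·1.842371 + (5/32)·1.921928 + (7/16)·1.530619 = 1.6466 bits

H(X,Y) = -Σ_{x,y} P(x,y) log₂ P(x,y). Per-cell terms -P(x,y)·log₂P(x,y):
  X=0: 0.156250, 0.250000, 0.320160, 0.000000
  X=1: 0.156250, 0.250000, 0.320160, 0.156250
  X=2: 0.156250, 0.156250, 0.156250, 0.250000
  X=3: 0.452820, 0.000000, 0.320160, 0.418449
  (cells with P = 0 contribute 0)
Sum of the 16 terms: H(X,Y) = 3.5192 bits

Chain rule check:
  H(X) + H(Y|X) = 1.8727 + 1.6466 = 3.5193 bits
  H(X,Y) = 3.5192 bits
✓ Chain rule verified (Δ = 0.0001 is 4-dp rounding noise: each of the three values was rounded independently).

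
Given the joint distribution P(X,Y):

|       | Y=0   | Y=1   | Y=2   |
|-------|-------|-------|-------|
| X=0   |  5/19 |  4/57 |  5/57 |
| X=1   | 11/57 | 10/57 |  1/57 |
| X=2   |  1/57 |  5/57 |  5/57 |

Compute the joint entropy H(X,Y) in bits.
2.8030 bits

H(X,Y) = -Σ_{x,y} P(x,y) log₂ P(x,y). Per-cell terms -P(x,y)·log₂P(x,y):
  X=0: 0.50684, 0.26897, 0.30798
  X=1: 0.45804, 0.44052, 0.10233
  X=2: 0.10233, 0.30798, 0.30798
Sum of the 9 terms: H(X,Y) = 2.8030 bits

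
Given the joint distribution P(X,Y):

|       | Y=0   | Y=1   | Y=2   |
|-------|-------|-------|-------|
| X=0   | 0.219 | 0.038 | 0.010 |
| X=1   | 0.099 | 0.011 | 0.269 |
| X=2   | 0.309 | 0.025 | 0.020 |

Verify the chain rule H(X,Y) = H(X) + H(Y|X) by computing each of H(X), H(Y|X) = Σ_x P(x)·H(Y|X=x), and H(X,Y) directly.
H(X) = 1.5695 bits, H(Y|X) = 0.8370 bits, H(X,Y) = 2.4065 bits

Marginal of X (row sums):
  P(X=0) = 0.219 + 0.038 + 0.010 = 0.267
  P(X=1) = 0.099 + 0.011 + 0.269 = 0.379
  P(X=2) = 0.309 + 0.025 + 0.020 = 0.354
H(X) = -[0.267·log₂(0.267) + 0.379·log₂(0.379) + 0.354·log₂(0.354)]
  = 0.50866 + 0.53050 + 0.53036 = 1.5695 bits

H(Y|X) = Σ_x P(x)·H(Y|X=x):
  X=0: P(X=0) = 0.267, P(Y|X=0) = (73/89, 38/267, 10/267) → H(Y|X=0) = 0.81231
  X=1: P(X=1) = 0.379, P(Y|X=1) = (99/379, 11/379, 269/379) → H(Y|X=1) = 1.00515
  X=2: P(X=2) = 0.354, P(Y|X=2) = (103/118, 25/354, 10/177) → H(Y|X=2) = 0.67547
H(Y|X) = 0.267·0.81231 + 0.379·1.00515 + 0.354·0.67547 = 0.8370 bits

H(X,Y) = -Σ_{x,y} P(x,y) log₂ P(x,y). Per-cell terms -P(x,y)·log₂P(x,y):
  X=0: 0.47983, 0.17928, 0.06644
  X=1: 0.33031, 0.07157, 0.50957
  X=2: 0.52355, 0.13305, 0.11288
Sum of the 9 terms: H(X,Y) = 2.4065 bits

Chain rule check:
  H(X) + H(Y|X) = 1.5695 + 0.8370 = 2.4065 bits
  H(X,Y) = 2.4065 bits
✓ Chain rule verified.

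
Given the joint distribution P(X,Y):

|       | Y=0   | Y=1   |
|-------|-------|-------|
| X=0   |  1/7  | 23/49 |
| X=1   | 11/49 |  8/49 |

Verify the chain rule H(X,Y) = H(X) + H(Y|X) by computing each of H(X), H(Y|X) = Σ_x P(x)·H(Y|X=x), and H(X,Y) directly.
H(X) = 0.9633 bits, H(Y|X) = 0.8606 bits, H(X,Y) = 1.8240 bits

Marginal of X (row sums):
  P(X=0) = 1/7 + 23/49 = 30/49
  P(X=1) = 11/49 + 8/49 = 19/49
H(X) = -[(30/49)·log₂(30/49) + (19/49)·log₂(19/49)]
  = 0.433359 + 0.529977 = 0.9633 bits

H(Y|X) = Σ_x P(x)·H(Y|X=x):
  X=0: P(X=0) = 30/49, P(Y|X=0) = (7/30, 23/30) → H(Y|X=0) = 0.783777
  X=1: P(X=1) = 19/49, P(Y|X=1) = (11/19, 8/19) → H(Y|X=1) = 0.981941
H(Y|X) = (30/49)·0.783777 + (19/49)·0.981941 = 0.8606 bits

H(X,Y) = -Σ_{x,y} P(x,y) log₂ P(x,y). Per-cell terms -P(x,y)·log₂P(x,y):
  X=0: 0.401051, 0.512171
  X=1: 0.483838, 0.426891
Sum of the 4 terms: H(X,Y) = 1.8240 bits

Chain rule check:
  H(X) + H(Y|X) = 0.9633 + 0.8606 = 1.8239 bits
  H(X,Y) = 1.8240 bits
✓ Chain rule verified (Δ = 0.0001 is 4-dp rounding noise: each of the three values was rounded independently).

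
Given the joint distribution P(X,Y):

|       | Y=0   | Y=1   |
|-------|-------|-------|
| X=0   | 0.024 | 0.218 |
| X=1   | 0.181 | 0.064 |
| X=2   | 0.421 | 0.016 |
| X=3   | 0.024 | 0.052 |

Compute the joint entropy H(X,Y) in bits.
2.2802 bits

H(X,Y) = -Σ_{x,y} P(x,y) log₂ P(x,y). Per-cell terms -P(x,y)·log₂P(x,y):
  X=0: 0.1291, 0.4791
  X=1: 0.4463, 0.2538
  X=2: 0.5255, 0.0955
  X=3: 0.1291, 0.2218
Sum of the 8 terms: H(X,Y) = 2.2802 bits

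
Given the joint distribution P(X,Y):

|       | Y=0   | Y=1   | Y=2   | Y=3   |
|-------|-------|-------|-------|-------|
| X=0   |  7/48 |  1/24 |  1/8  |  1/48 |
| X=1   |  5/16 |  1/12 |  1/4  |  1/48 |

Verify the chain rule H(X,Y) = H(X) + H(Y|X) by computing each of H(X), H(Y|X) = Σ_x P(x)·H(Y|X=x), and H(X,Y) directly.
H(X) = 0.9183 bits, H(Y|X) = 1.6087 bits, H(X,Y) = 2.5270 bits

Marginal of X (row sums):
  P(X=0) = 7/48 + 1/24 + 1/8 + 1/48 = 1/3
  P(X=1) = 5/16 + 1/12 + 1/4 + 1/48 = 2/3
H(X) = -[(1/3)·log₂(1/3) + (2/3)·log₂(2/3)]
  = 0.5283 + 0.3900 = 0.9183 bits

H(Y|X) = Σ_x P(x)·H(Y|X=x):
  X=0: P(X=0) = 1/3, P(Y|X=0) = (7/16, 1/8, 3/8, 1/16) → H(Y|X=0) = 1.6774
  X=1: P(X=1) = 2/3, P(Y|X=1) = (15/32, 1/8, 3/8, 1/32) → H(Y|X=1) = 1.5743
H(Y|X) = (1/3)·1.6774 + (2/3)·1.5743 = 1.6087 bits

H(X,Y) = -Σ_{x,y} P(x,y) log₂ P(x,y). Per-cell terms -P(x,y)·log₂P(x,y):
  X=0: 0.4051, 0.1910, 0.3750, 0.1164
  X=1: 0.5244, 0.2987, 0.5000, 0.1164
Sum of the 8 terms: H(X,Y) = 2.5270 bits

Chain rule check:
  H(X) + H(Y|X) = 0.9183 + 1.6087 = 2.5270 bits
  H(X,Y) = 2.5270 bits
✓ Chain rule verified.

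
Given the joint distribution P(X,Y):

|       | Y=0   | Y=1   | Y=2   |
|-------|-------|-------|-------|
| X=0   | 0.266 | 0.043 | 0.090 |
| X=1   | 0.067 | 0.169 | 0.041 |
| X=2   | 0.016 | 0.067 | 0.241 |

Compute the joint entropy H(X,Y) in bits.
2.7512 bits

H(X,Y) = -Σ_{x,y} P(x,y) log₂ P(x,y). Per-cell terms -P(x,y)·log₂P(x,y):
  X=0: 0.50819, 0.19520, 0.31265
  X=1: 0.26128, 0.43347, 0.18894
  X=2: 0.09545, 0.26128, 0.49475
Sum of the 9 terms: H(X,Y) = 2.7512 bits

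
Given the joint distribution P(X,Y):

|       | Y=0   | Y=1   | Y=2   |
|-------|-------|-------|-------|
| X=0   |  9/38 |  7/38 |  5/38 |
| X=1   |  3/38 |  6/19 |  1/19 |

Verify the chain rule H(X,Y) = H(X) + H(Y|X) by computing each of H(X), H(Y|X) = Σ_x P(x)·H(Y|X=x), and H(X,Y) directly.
H(X) = 0.9920 bits, H(Y|X) = 1.3726 bits, H(X,Y) = 2.3646 bits

Marginal of X (row sums):
  P(X=0) = 9/38 + 7/38 + 5/38 = 21/38
  P(X=1) = 3/38 + 6/19 + 1/19 = 17/38
H(X) = -[(21/38)·log₂(21/38) + (17/38)·log₂(17/38)]
  = 0.472837 + 0.519155 = 0.9920 bits

H(Y|X) = Σ_x P(x)·H(Y|X=x):
  X=0: P(X=0) = 21/38, P(Y|X=0) = (3/7, 1/3, 5/21) → H(Y|X=0) = 1.545153
  X=1: P(X=1) = 17/38, P(Y|X=1) = (3/17, 12/17, 2/17) → H(Y|X=1) = 1.159555
H(Y|X) = (21/38)·1.545153 + (17/38)·1.159555 = 1.3726 bits

H(X,Y) = -Σ_{x,y} P(x,y) log₂ P(x,y). Per-cell terms -P(x,y)·log₂P(x,y):
  X=0: 0.492158, 0.449579, 0.385000
  X=1: 0.289181, 0.525147, 0.223575
Sum of the 6 terms: H(X,Y) = 2.3646 bits

Chain rule check:
  H(X) + H(Y|X) = 0.9920 + 1.3726 = 2.3646 bits
  H(X,Y) = 2.3646 bits
✓ Chain rule verified.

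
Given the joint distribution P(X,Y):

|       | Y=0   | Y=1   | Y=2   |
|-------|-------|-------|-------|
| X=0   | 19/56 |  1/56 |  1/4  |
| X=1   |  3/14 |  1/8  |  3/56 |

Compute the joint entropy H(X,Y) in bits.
2.2102 bits

H(X,Y) = -Σ_{x,y} P(x,y) log₂ P(x,y). Per-cell terms -P(x,y)·log₂P(x,y):
  X=0: 0.5291, 0.1037, 0.5000
  X=1: 0.4762, 0.3750, 0.2262
Sum of the 6 terms: H(X,Y) = 2.2102 bits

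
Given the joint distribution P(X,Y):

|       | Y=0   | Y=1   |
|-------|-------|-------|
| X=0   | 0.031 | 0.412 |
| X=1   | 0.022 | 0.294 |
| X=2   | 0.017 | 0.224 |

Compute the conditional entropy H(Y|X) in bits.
0.3659 bits

H(Y|X) = H(X,Y) - H(X)

H(X,Y) = -Σ_{x,y} P(x,y) log₂ P(x,y). Per-cell terms -P(x,y)·log₂P(x,y):
  X=0: 0.1554, 0.5271
  X=1: 0.1211, 0.5192
  X=2: 0.0999, 0.4835
Sum of the 6 terms: H(X,Y) = 1.9062 bits

Marginal of X (row sums):
  P(X=0) = 0.031 + 0.412 = 0.443
  P(X=1) = 0.022 + 0.294 = 0.316
  P(X=2) = 0.017 + 0.224 = 0.241
H(X) = -[0.443·log₂(0.443) + 0.316·log₂(0.316) + 0.241·log₂(0.241)]
  = 0.5204 + 0.5252 + 0.4947 = 1.5403 bits

H(Y|X) = H(X,Y) - H(X) = 1.9062 - 1.5403 = 0.3659 bits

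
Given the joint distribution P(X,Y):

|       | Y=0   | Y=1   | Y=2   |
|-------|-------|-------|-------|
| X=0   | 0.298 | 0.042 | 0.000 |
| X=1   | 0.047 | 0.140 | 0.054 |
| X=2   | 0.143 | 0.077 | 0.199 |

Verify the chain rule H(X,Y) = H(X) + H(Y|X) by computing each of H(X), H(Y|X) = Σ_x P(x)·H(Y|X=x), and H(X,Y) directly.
H(X) = 1.5498 bits, H(Y|X) = 1.1442 bits, H(X,Y) = 2.6940 bits

Marginal of X (row sums):
  P(X=0) = 0.298 + 0.042 + 0.000 = 0.340
  P(X=1) = 0.047 + 0.140 + 0.054 = 0.241
  P(X=2) = 0.143 + 0.077 + 0.199 = 0.419
H(X) = -[0.340·log₂(0.340) + 0.241·log₂(0.241) + 0.419·log₂(0.419)]
  = 0.52917 + 0.49475 + 0.52584 = 1.5498 bits

H(Y|X) = Σ_x P(x)·H(Y|X=x):
  X=0: P(X=0) = 0.340, P(Y|X=0) = (149/170, 21/170, 0) → H(Y|X=0) = 0.53942
  X=1: P(X=1) = 0.241, P(Y|X=1) = (47/241, 140/241, 54/241) → H(Y|X=1) = 1.39866
  X=2: P(X=2) = 0.419, P(Y|X=2) = (143/419, 77/419, 199/419) → H(Y|X=2) = 1.48863
H(Y|X) = 0.340·0.53942 + 0.241·1.39866 + 0.419·1.48863 = 1.1442 bits

H(X,Y) = -Σ_{x,y} P(x,y) log₂ P(x,y). Per-cell terms -P(x,y)·log₂P(x,y):
  X=0: 0.52049, 0.19209, 0.00000
  X=1: 0.20733, 0.39711, 0.22739
  X=2: 0.40125, 0.28482, 0.46350
  (cells with P = 0 contribute 0)
Sum of the 9 terms: H(X,Y) = 2.6940 bits

Chain rule check:
  H(X) + H(Y|X) = 1.5498 + 1.1442 = 2.6940 bits
  H(X,Y) = 2.6940 bits
✓ Chain rule verified.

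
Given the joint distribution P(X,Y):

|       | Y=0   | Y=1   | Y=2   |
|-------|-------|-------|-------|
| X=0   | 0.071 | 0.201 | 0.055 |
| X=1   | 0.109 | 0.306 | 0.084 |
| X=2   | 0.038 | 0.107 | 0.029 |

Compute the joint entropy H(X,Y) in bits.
2.8102 bits

H(X,Y) = -Σ_{x,y} P(x,y) log₂ P(x,y). Per-cell terms -P(x,y)·log₂P(x,y):
  X=0: 0.2709, 0.4653, 0.2301
  X=1: 0.3485, 0.5228, 0.3002
  X=2: 0.1793, 0.3450, 0.1481
Sum of the 9 terms: H(X,Y) = 2.8102 bits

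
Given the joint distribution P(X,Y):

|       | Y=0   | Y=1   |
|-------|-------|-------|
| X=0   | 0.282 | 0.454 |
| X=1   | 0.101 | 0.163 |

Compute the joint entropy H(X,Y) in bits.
1.7929 bits

H(X,Y) = -Σ_{x,y} P(x,y) log₂ P(x,y). Per-cell terms -P(x,y)·log₂P(x,y):
  X=0: 0.5150, 0.5172
  X=1: 0.3341, 0.4266
Sum of the 4 terms: H(X,Y) = 1.7929 bits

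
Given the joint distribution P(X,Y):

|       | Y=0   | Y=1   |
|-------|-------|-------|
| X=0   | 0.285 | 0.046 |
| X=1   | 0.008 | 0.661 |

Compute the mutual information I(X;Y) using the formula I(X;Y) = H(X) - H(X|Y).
0.6175 bits

I(X;Y) = H(X) - H(X|Y)

Marginal of X (row sums):
  P(X=0) = 0.285 + 0.046 = 0.331
  P(X=1) = 0.008 + 0.661 = 0.669
H(X) = -[0.331·log₂(0.331) + 0.669·log₂(0.669)]
  = 0.527977 + 0.387968 = 0.915945 bits

Marginal of Y (column sums):
  P(Y=0) = 0.285 + 0.008 = 0.293
  P(Y=1) = 0.046 + 0.661 = 0.707
H(X|Y) = Σ_y P(y)·H(X|Y=y):
  Y=0: P(Y=0) = 0.293, P(X|Y=0) = (285/293, 8/293) → H(X|Y=0) = 0.180685
  Y=1: P(Y=1) = 0.707, P(X|Y=1) = (46/707, 661/707) → H(X|Y=1) = 0.347226
H(X|Y) = 0.293·0.180685 + 0.707·0.347226 = 0.298429 bits

I(X;Y) = H(X) - H(X|Y) = 0.915945 - 0.298429 = 0.6175 bits

Cross-check via I(X;Y) = H(X) + H(Y) - H(X,Y): computing H(Y) from the column sums and H(X,Y) from the 4 cells in the same way gives H(Y) = 0.872565 bits and H(X,Y) = 1.170995 bits, so
I(X;Y) = 0.915945 + 0.872565 - 1.170995 = 0.6175 bits ✓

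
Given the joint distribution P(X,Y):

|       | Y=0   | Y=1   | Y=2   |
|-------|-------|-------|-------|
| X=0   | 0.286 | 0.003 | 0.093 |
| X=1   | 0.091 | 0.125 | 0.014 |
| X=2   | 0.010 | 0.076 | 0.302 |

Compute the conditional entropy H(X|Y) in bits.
0.9815 bits

H(X|Y) = H(X,Y) - H(Y)

H(X,Y) = -Σ_{x,y} P(x,y) log₂ P(x,y). Per-cell terms -P(x,y)·log₂P(x,y):
  X=0: 0.51649, 0.02514, 0.31868
  X=1: 0.31468, 0.37500, 0.08622
  X=2: 0.06644, 0.28256, 0.52167
Sum of the 9 terms: H(X,Y) = 2.5069 bits

Marginal of Y (column sums):
  P(Y=0) = 0.286 + 0.091 + 0.010 = 0.387
  P(Y=1) = 0.003 + 0.125 + 0.076 = 0.204
  P(Y=2) = 0.093 + 0.014 + 0.302 = 0.409
H(Y) = -[0.387·log₂(0.387) + 0.204·log₂(0.204) + 0.409·log₂(0.409)]
  = 0.53003 + 0.46785 + 0.52754 = 1.5254 bits

H(X|Y) = H(X,Y) - H(Y) = 2.5069 - 1.5254 = 0.9815 bits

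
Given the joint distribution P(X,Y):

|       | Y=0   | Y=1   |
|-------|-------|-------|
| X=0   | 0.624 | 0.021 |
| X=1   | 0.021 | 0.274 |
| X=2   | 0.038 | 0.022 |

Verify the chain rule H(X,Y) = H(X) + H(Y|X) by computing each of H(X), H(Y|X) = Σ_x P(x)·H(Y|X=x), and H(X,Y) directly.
H(X) = 1.1711 bits, H(Y|X) = 0.2997 bits, H(X,Y) = 1.4708 bits

Marginal of X (row sums):
  P(X=0) = 0.624 + 0.021 = 0.645
  P(X=1) = 0.021 + 0.274 = 0.295
  P(X=2) = 0.038 + 0.022 = 0.060
H(X) = -[0.645·log₂(0.645) + 0.295·log₂(0.295) + 0.060·log₂(0.060)]
  = 0.4080 + 0.5196 + 0.2435 = 1.1711 bits

H(Y|X) = Σ_x P(x)·H(Y|X=x):
  X=0: P(X=0) = 0.645, P(Y|X=0) = (208/215, 7/215) → H(Y|X=0) = 0.2071
  X=1: P(X=1) = 0.295, P(Y|X=1) = (21/295, 274/295) → H(Y|X=1) = 0.3703
  X=2: P(X=2) = 0.060, P(Y|X=2) = (19/30, 11/30) → H(Y|X=2) = 0.9481
H(Y|X) = 0.645·0.2071 + 0.295·0.3703 + 0.060·0.9481 = 0.2997 bits

H(X,Y) = -Σ_{x,y} P(x,y) log₂ P(x,y). Per-cell terms -P(x,y)·log₂P(x,y):
  X=0: 0.4246, 0.1170
  X=1: 0.1170, 0.5118
  X=2: 0.1793, 0.1211
Sum of the 6 terms: H(X,Y) = 1.4708 bits

Chain rule check:
  H(X) + H(Y|X) = 1.1711 + 0.2997 = 1.4708 bits
  H(X,Y) = 1.4708 bits
✓ Chain rule verified.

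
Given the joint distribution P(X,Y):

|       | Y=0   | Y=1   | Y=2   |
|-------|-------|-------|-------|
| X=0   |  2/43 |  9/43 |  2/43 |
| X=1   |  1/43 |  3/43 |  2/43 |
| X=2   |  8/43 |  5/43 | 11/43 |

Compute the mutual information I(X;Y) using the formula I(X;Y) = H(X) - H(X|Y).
0.1507 bits

I(X;Y) = H(X) - H(X|Y)

Marginal of X (row sums):
  P(X=0) = 2/43 + 9/43 + 2/43 = 13/43
  P(X=1) = 1/43 + 3/43 + 2/43 = 6/43
  P(X=2) = 8/43 + 5/43 + 11/43 = 24/43
H(X) = -[(13/43)·log₂(13/43) + (6/43)·log₂(6/43) + (24/43)·log₂(24/43)]
  = 0.52176 + 0.39646 + 0.46956 = 1.3878 bits

Marginal of Y (column sums):
  P(Y=0) = 2/43 + 1/43 + 8/43 = 11/43
  P(Y=1) = 9/43 + 3/43 + 5/43 = 17/43
  P(Y=2) = 2/43 + 2/43 + 11/43 = 15/43
H(X|Y) = Σ_y P(y)·H(X|Y=y):
  Y=0: P(Y=0) = 11/43, P(X|Y=0) = (2/11, 1/11, 8/11) → H(X|Y=0) = 1.09580
  Y=1: P(Y=1) = 17/43, P(X|Y=1) = (9/17, 3/17, 5/17) → H(X|Y=1) = 1.44665
  Y=2: P(Y=2) = 15/43, P(X|Y=2) = (2/15, 2/15, 11/15) → H(X|Y=2) = 1.10331
H(X|Y) = (11/43)·1.09580 + (17/43)·1.44665 + (15/43)·1.10331 = 1.2371 bits

I(X;Y) = H(X) - H(X|Y) = 1.3878 - 1.2371 = 0.1507 bits

Cross-check via I(X;Y) = H(X) + H(Y) - H(X,Y): computing H(Y) from the column sums and H(X,Y) from the 9 cells in the same way gives H(Y) = 1.5625 bits and H(X,Y) = 2.7996 bits, so
I(X;Y) = 1.3878 + 1.5625 - 2.7996 = 0.1507 bits ✓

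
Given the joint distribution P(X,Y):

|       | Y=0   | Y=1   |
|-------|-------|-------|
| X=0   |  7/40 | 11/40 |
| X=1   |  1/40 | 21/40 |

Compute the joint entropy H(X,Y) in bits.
1.5733 bits

H(X,Y) = -Σ_{x,y} P(x,y) log₂ P(x,y). Per-cell terms -P(x,y)·log₂P(x,y):
  X=0: 0.4401, 0.5122
  X=1: 0.1330, 0.4880
Sum of the 4 terms: H(X,Y) = 1.5733 bits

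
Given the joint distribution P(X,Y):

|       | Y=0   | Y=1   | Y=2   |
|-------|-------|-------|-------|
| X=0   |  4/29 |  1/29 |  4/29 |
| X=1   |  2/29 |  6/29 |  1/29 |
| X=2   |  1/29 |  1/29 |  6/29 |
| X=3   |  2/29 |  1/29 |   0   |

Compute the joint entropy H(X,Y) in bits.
3.0987 bits

H(X,Y) = -Σ_{x,y} P(x,y) log₂ P(x,y). Per-cell terms -P(x,y)·log₂P(x,y):
  X=0: 0.3942, 0.1675, 0.3942
  X=1: 0.2661, 0.4703, 0.1675
  X=2: 0.1675, 0.1675, 0.4703
  X=3: 0.2661, 0.1675, 0.0000
  (cells with P = 0 contribute 0)
Sum of the 12 terms: H(X,Y) = 3.0987 bits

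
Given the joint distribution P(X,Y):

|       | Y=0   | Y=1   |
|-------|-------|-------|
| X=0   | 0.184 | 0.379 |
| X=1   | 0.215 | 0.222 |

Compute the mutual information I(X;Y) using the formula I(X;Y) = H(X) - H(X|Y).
0.0202 bits

I(X;Y) = H(X) - H(X|Y)

Marginal of X (row sums):
  P(X=0) = 0.184 + 0.379 = 0.563
  P(X=1) = 0.215 + 0.222 = 0.437
H(X) = -[0.563·log₂(0.563) + 0.437·log₂(0.437)]
  = 0.4666 + 0.5219 = 0.9885 bits

Marginal of Y (column sums):
  P(Y=0) = 0.184 + 0.215 = 0.399
  P(Y=1) = 0.379 + 0.222 = 0.601
H(X|Y) = Σ_y P(y)·H(X|Y=y):
  Y=0: P(Y=0) = 0.399, P(X|Y=0) = (184/399, 215/399) → H(X|Y=0) = 0.9956
  Y=1: P(Y=1) = 0.601, P(X|Y=1) = (379/601, 222/601) → H(X|Y=1) = 0.9502
H(X|Y) = 0.399·0.9956 + 0.601·0.9502 = 0.9683 bits

I(X;Y) = H(X) - H(X|Y) = 0.9885 - 0.9683 = 0.0202 bits

Cross-check via I(X;Y) = H(X) + H(Y) - H(X,Y): computing H(Y) from the column sums and H(X,Y) from the 4 cells in the same way gives H(Y) = 0.9704 bits and H(X,Y) = 1.9387 bits, so
I(X;Y) = 0.9885 + 0.9704 - 1.9387 = 0.0202 bits ✓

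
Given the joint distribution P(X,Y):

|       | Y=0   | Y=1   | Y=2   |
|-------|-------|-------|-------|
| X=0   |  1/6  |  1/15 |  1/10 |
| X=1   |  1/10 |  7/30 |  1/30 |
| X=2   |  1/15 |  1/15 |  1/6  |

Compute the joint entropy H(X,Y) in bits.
2.9609 bits

H(X,Y) = -Σ_{x,y} P(x,y) log₂ P(x,y). Per-cell terms -P(x,y)·log₂P(x,y):
  X=0: 0.43083, 0.26046, 0.33219
  X=1: 0.33219, 0.48989, 0.16356
  X=2: 0.26046, 0.26046, 0.43083
Sum of the 9 terms: H(X,Y) = 2.9609 bits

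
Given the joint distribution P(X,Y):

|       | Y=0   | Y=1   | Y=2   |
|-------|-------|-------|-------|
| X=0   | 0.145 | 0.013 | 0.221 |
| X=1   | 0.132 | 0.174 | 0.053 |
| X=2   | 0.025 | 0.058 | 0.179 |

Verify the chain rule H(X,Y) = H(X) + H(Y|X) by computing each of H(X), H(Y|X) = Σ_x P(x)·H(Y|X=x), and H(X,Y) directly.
H(X) = 1.5674 bits, H(Y|X) = 1.2641 bits, H(X,Y) = 2.8315 bits

Marginal of X (row sums):
  P(X=0) = 0.145 + 0.013 + 0.221 = 0.379
  P(X=1) = 0.132 + 0.174 + 0.053 = 0.359
  P(X=2) = 0.025 + 0.058 + 0.179 = 0.262
H(X) = -[0.379·log₂(0.379) + 0.359·log₂(0.359) + 0.262·log₂(0.262)]
  = 0.5305 + 0.5306 + 0.5063 = 1.5674 bits

H(Y|X) = Σ_x P(x)·H(Y|X=x):
  X=0: P(X=0) = 0.379, P(Y|X=0) = (145/379, 13/379, 221/379) → H(Y|X=0) = 1.1510
  X=1: P(X=1) = 0.359, P(Y|X=1) = (132/359, 174/359, 53/359) → H(Y|X=1) = 1.4446
  X=2: P(X=2) = 0.262, P(Y|X=2) = (25/262, 29/131, 179/262) → H(Y|X=2) = 1.1805
H(Y|X) = 0.379·1.1510 + 0.359·1.4446 + 0.262·1.1805 = 1.2641 bits

H(X,Y) = -Σ_{x,y} P(x,y) log₂ P(x,y). Per-cell terms -P(x,y)·log₂P(x,y):
  X=0: 0.4040, 0.0814, 0.4813
  X=1: 0.3856, 0.4390, 0.2246
  X=2: 0.1330, 0.2383, 0.4443
Sum of the 9 terms: H(X,Y) = 2.8315 bits

Chain rule check:
  H(X) + H(Y|X) = 1.5674 + 1.2641 = 2.8315 bits
  H(X,Y) = 2.8315 bits
✓ Chain rule verified.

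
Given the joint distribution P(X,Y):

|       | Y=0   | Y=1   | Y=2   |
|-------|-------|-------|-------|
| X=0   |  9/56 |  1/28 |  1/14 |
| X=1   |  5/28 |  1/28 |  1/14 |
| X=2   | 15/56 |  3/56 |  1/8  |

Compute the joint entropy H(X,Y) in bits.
2.8652 bits

H(X,Y) = -Σ_{x,y} P(x,y) log₂ P(x,y). Per-cell terms -P(x,y)·log₂P(x,y):
  X=0: 0.42387, 0.17169, 0.27195
  X=1: 0.44383, 0.17169, 0.27195
  X=2: 0.50905, 0.22620, 0.37500
Sum of the 9 terms: H(X,Y) = 2.8652 bits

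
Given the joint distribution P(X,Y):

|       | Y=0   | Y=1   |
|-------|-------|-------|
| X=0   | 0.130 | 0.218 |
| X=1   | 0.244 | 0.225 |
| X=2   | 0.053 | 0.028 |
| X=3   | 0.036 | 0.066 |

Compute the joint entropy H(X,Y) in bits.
2.6430 bits

H(X,Y) = -Σ_{x,y} P(x,y) log₂ P(x,y). Per-cell terms -P(x,y)·log₂P(x,y):
  X=0: 0.3826, 0.4791
  X=1: 0.4966, 0.4842
  X=2: 0.2246, 0.1444
  X=3: 0.1727, 0.2588
Sum of the 8 terms: H(X,Y) = 2.6430 bits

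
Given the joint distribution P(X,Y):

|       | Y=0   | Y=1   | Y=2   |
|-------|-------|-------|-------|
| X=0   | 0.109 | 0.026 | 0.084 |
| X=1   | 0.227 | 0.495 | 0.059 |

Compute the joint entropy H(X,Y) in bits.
2.0143 bits

H(X,Y) = -Σ_{x,y} P(x,y) log₂ P(x,y). Per-cell terms -P(x,y)·log₂P(x,y):
  X=0: 0.3485, 0.1369, 0.3002
  X=1: 0.4856, 0.5022, 0.2409
Sum of the 6 terms: H(X,Y) = 2.0143 bits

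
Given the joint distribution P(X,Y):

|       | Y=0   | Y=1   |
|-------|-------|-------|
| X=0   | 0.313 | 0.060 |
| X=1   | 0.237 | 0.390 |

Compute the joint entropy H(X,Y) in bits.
1.7901 bits

H(X,Y) = -Σ_{x,y} P(x,y) log₂ P(x,y). Per-cell terms -P(x,y)·log₂P(x,y):
  X=0: 0.5245, 0.2435
  X=1: 0.4923, 0.5298
Sum of the 4 terms: H(X,Y) = 1.7901 bits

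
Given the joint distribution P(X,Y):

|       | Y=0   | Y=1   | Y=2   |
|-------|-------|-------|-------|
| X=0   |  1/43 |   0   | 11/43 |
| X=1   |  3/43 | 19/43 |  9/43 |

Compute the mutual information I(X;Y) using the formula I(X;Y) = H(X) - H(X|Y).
0.3170 bits

I(X;Y) = H(X) - H(X|Y)

Marginal of X (row sums):
  P(X=0) = 1/43 + 0 + 11/43 = 12/43
  P(X=1) = 3/43 + 19/43 + 9/43 = 31/43
H(X) = -[(12/43)·log₂(12/43) + (31/43)·log₂(31/43)]
  = 0.51385 + 0.34033 = 0.85418 bits

Marginal of Y (column sums):
  P(Y=0) = 1/43 + 3/43 = 4/43
  P(Y=1) = 0 + 19/43 = 19/43
  P(Y=2) = 11/43 + 9/43 = 20/43
H(X|Y) = Σ_y P(y)·H(X|Y=y):
  Y=0: P(Y=0) = 4/43, P(X|Y=0) = (1/4, 3/4) → H(X|Y=0) = 0.81128
  Y=1: P(Y=1) = 19/43, P(X|Y=1) = (0, 1) → H(X|Y=1) = 0.00000
  Y=2: P(Y=2) = 20/43, P(X|Y=2) = (11/20, 9/20) → H(X|Y=2) = 0.99277
H(X|Y) = (4/43)·0.81128 + (19/43)·0.00000 + (20/43)·0.99277 = 0.53722 bits

I(X;Y) = H(X) - H(X|Y) = 0.85418 - 0.53722 = 0.3170 bits

Cross-check via I(X;Y) = H(X) + H(Y) - H(X,Y): computing H(Y) from the column sums and H(X,Y) from the 6 cells in the same way gives H(Y) = 1.35303 bits and H(X,Y) = 1.89025 bits, so
I(X;Y) = 0.85418 + 1.35303 - 1.89025 = 0.3170 bits ✓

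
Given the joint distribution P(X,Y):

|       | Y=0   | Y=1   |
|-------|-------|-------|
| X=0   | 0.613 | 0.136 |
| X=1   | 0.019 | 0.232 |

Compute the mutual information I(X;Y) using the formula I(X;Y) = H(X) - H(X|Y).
0.3401 bits

I(X;Y) = H(X) - H(X|Y)

Marginal of X (row sums):
  P(X=0) = 0.613 + 0.136 = 0.749
  P(X=1) = 0.019 + 0.232 = 0.251
H(X) = -[0.749·log₂(0.749) + 0.251·log₂(0.251)]
  = 0.3123 + 0.5006 = 0.8129 bits

Marginal of Y (column sums):
  P(Y=0) = 0.613 + 0.019 = 0.632
  P(Y=1) = 0.136 + 0.232 = 0.368
H(X|Y) = Σ_y P(y)·H(X|Y=y):
  Y=0: P(Y=0) = 0.632, P(X|Y=0) = (613/632, 19/632) → H(X|Y=0) = 0.1947
  Y=1: P(Y=1) = 0.368, P(X|Y=1) = (17/46, 29/46) → H(X|Y=1) = 0.9503
H(X|Y) = 0.632·0.1947 + 0.368·0.9503 = 0.4728 bits

I(X;Y) = H(X) - H(X|Y) = 0.8129 - 0.4728 = 0.3401 bits

Cross-check via I(X;Y) = H(X) + H(Y) - H(X,Y): computing H(Y) from the column sums and H(X,Y) from the 4 cells in the same way gives H(Y) = 0.9491 bits and H(X,Y) = 1.4219 bits, so
I(X;Y) = 0.8129 + 0.9491 - 1.4219 = 0.3401 bits ✓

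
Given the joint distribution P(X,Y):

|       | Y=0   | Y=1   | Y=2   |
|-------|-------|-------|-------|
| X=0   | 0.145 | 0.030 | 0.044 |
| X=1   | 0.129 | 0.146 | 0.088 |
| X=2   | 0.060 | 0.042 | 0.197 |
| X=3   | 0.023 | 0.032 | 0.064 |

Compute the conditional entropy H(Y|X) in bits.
1.3874 bits

H(Y|X) = H(X,Y) - H(X)

H(X,Y) = -Σ_{x,y} P(x,y) log₂ P(x,y). Per-cell terms -P(x,y)·log₂P(x,y):
  X=0: 0.40395, 0.15177, 0.19828
  X=1: 0.38114, 0.40529, 0.30856
  X=2: 0.24353, 0.19209, 0.46172
  X=3: 0.12517, 0.15891, 0.25381
Sum of the 12 terms: H(X,Y) = 3.2842 bits

Marginal of X (row sums):
  P(X=0) = 0.145 + 0.030 + 0.044 = 0.219
  P(X=1) = 0.129 + 0.146 + 0.088 = 0.363
  P(X=2) = 0.060 + 0.042 + 0.197 = 0.299
  P(X=3) = 0.023 + 0.032 + 0.064 = 0.119
H(X) = -[0.219·log₂(0.219) + 0.363·log₂(0.363) + 0.299·log₂(0.299) + 0.119·log₂(0.119)]
  = 0.47983 + 0.53069 + 0.52079 + 0.36545 = 1.8968 bits

H(Y|X) = H(X,Y) - H(X) = 3.2842 - 1.8968 = 1.3874 bits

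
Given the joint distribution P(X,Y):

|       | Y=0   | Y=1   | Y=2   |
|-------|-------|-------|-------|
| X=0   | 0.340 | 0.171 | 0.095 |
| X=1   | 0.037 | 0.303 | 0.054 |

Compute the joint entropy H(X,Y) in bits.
2.2128 bits

H(X,Y) = -Σ_{x,y} P(x,y) log₂ P(x,y). Per-cell terms -P(x,y)·log₂P(x,y):
  X=0: 0.52917, 0.43570, 0.32261
  X=1: 0.17598, 0.52195, 0.22739
Sum of the 6 terms: H(X,Y) = 2.2128 bits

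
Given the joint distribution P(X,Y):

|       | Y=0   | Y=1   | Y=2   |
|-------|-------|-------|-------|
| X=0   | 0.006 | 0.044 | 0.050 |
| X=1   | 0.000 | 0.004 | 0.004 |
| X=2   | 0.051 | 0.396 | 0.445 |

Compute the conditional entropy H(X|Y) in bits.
0.5343 bits

H(X|Y) = H(X,Y) - H(Y)

H(X,Y) = -Σ_{x,y} P(x,y) log₂ P(x,y). Per-cell terms -P(x,y)·log₂P(x,y):
  X=0: 0.04428, 0.19828, 0.21610
  X=1: 0.00000, 0.03186, 0.03186
  X=2: 0.21896, 0.52923, 0.51981
  (cells with P = 0 contribute 0)
Sum of the 9 terms: H(X,Y) = 1.7904 bits

Marginal of Y (column sums):
  P(Y=0) = 0.006 + 0.000 + 0.051 = 0.057
  P(Y=1) = 0.044 + 0.004 + 0.396 = 0.444
  P(Y=2) = 0.050 + 0.004 + 0.445 = 0.499
H(Y) = -[0.057·log₂(0.057) + 0.444·log₂(0.444) + 0.499·log₂(0.499)]
  = 0.23557 + 0.52009 + 0.50044 = 1.2561 bits

H(X|Y) = H(X,Y) - H(Y) = 1.7904 - 1.2561 = 0.5343 bits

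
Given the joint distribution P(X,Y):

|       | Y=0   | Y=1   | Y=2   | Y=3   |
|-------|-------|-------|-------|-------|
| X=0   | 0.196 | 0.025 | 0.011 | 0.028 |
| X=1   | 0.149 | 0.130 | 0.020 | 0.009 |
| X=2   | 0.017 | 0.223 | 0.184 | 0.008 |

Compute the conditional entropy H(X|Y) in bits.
1.1243 bits

H(X|Y) = H(X,Y) - H(Y)

H(X,Y) = -Σ_{x,y} P(x,y) log₂ P(x,y). Per-cell terms -P(x,y)·log₂P(x,y):
  X=0: 0.46081, 0.13305, 0.07157, 0.14444
  X=1: 0.40925, 0.38264, 0.11288, 0.06116
  X=2: 0.09993, 0.48277, 0.44937, 0.05573
Sum of the 12 terms: H(X,Y) = 2.8636 bits

Marginal of Y (column sums):
  P(Y=0) = 0.196 + 0.149 + 0.017 = 0.362
  P(Y=1) = 0.025 + 0.130 + 0.223 = 0.378
  P(Y=2) = 0.011 + 0.020 + 0.184 = 0.215
  P(Y=3) = 0.028 + 0.009 + 0.008 = 0.045
H(Y) = -[0.362·log₂(0.362) + 0.378·log₂(0.378) + 0.215·log₂(0.215) + 0.045·log₂(0.045)]
  = 0.53067 + 0.53054 + 0.47678 + 0.20133 = 1.7393 bits

H(X|Y) = H(X,Y) - H(Y) = 2.8636 - 1.7393 = 1.1243 bits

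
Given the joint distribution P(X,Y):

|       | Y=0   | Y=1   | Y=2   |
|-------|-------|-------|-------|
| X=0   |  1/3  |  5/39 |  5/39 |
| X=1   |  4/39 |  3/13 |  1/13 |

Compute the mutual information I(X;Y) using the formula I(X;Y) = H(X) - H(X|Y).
0.1002 bits

I(X;Y) = H(X) - H(X|Y)

Marginal of X (row sums):
  P(X=0) = 1/3 + 5/39 + 5/39 = 23/39
  P(X=1) = 4/39 + 3/13 + 1/13 = 16/39
H(X) = -[(23/39)·log₂(23/39) + (16/39)·log₂(16/39)]
  = 0.4493 + 0.5273 = 0.9766 bits

Marginal of Y (column sums):
  P(Y=0) = 1/3 + 4/39 = 17/39
  P(Y=1) = 5/39 + 3/13 = 14/39
  P(Y=2) = 5/39 + 1/13 = 8/39
H(X|Y) = Σ_y P(y)·H(X|Y=y):
  Y=0: P(Y=0) = 17/39, P(X|Y=0) = (13/17, 4/17) → H(X|Y=0) = 0.7871
  Y=1: P(Y=1) = 14/39, P(X|Y=1) = (5/14, 9/14) → H(X|Y=1) = 0.9403
  Y=2: P(Y=2) = 8/39, P(X|Y=2) = (5/8, 3/8) → H(X|Y=2) = 0.9544
H(X|Y) = (17/39)·0.7871 + (14/39)·0.9403 + (8/39)·0.9544 = 0.8764 bits

I(X;Y) = H(X) - H(X|Y) = 0.9766 - 0.8764 = 0.1002 bits

Cross-check via I(X;Y) = H(X) + H(Y) - H(X,Y): computing H(Y) from the column sums and H(X,Y) from the 6 cells in the same way gives H(Y) = 1.5216 bits and H(X,Y) = 2.3980 bits, so
I(X;Y) = 0.9766 + 1.5216 - 2.3980 = 0.1002 bits ✓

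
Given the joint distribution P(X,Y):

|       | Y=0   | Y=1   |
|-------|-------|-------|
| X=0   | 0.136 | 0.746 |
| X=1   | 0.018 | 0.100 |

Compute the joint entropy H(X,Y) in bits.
1.1433 bits

H(X,Y) = -Σ_{x,y} P(x,y) log₂ P(x,y). Per-cell terms -P(x,y)·log₂P(x,y):
  X=0: 0.39145, 0.31537
  X=1: 0.10433, 0.33219
Sum of the 4 terms: H(X,Y) = 1.1433 bits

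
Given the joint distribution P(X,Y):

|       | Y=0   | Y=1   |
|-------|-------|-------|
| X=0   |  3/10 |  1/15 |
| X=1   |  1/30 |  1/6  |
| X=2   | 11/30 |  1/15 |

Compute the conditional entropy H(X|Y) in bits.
1.2858 bits

H(X|Y) = H(X,Y) - H(Y)

H(X,Y) = -Σ_{x,y} P(x,y) log₂ P(x,y). Per-cell terms -P(x,y)·log₂P(x,y):
  X=0: 0.52109, 0.26046
  X=1: 0.16356, 0.43083
  X=2: 0.53073, 0.26046
Sum of the 6 terms: H(X,Y) = 2.1671 bits

Marginal of Y (column sums):
  P(Y=0) = 3/10 + 1/30 + 11/30 = 7/10
  P(Y=1) = 1/15 + 1/6 + 1/15 = 3/10
H(Y) = -[(7/10)·log₂(7/10) + (3/10)·log₂(3/10)]
  = 0.36020 + 0.52109 = 0.8813 bits

H(X|Y) = H(X,Y) - H(Y) = 2.1671 - 0.8813 = 1.2858 bits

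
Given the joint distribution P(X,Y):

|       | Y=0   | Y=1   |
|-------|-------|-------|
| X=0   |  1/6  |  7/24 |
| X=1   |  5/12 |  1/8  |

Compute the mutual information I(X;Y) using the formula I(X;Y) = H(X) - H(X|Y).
0.1243 bits

I(X;Y) = H(X) - H(X|Y)

Marginal of X (row sums):
  P(X=0) = 1/6 + 7/24 = 11/24
  P(X=1) = 5/12 + 1/8 = 13/24
H(X) = -[(11/24)·log₂(11/24) + (13/24)·log₂(13/24)]
  = 0.5159 + 0.4791 = 0.9950 bits

Marginal of Y (column sums):
  P(Y=0) = 1/6 + 5/12 = 7/12
  P(Y=1) = 7/24 + 1/8 = 5/12
H(X|Y) = Σ_y P(y)·H(X|Y=y):
  Y=0: P(Y=0) = 7/12, P(X|Y=0) = (2/7, 5/7) → H(X|Y=0) = 0.8631
  Y=1: P(Y=1) = 5/12, P(X|Y=1) = (7/10, 3/10) → H(X|Y=1) = 0.8813
H(X|Y) = (7/12)·0.8631 + (5/12)·0.8813 = 0.8707 bits

I(X;Y) = H(X) - H(X|Y) = 0.9950 - 0.8707 = 0.1243 bits

Cross-check via I(X;Y) = H(X) + H(Y) - H(X,Y): computing H(Y) from the column sums and H(X,Y) from the 4 cells in the same way gives H(Y) = 0.9799 bits and H(X,Y) = 1.8506 bits, so
I(X;Y) = 0.9950 + 0.9799 - 1.8506 = 0.1243 bits ✓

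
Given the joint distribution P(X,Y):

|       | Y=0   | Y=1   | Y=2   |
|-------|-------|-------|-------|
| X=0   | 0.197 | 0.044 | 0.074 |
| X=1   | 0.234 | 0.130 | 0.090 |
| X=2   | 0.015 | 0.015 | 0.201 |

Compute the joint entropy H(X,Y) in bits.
2.7706 bits

H(X,Y) = -Σ_{x,y} P(x,y) log₂ P(x,y). Per-cell terms -P(x,y)·log₂P(x,y):
  X=0: 0.46172, 0.19828, 0.27797
  X=1: 0.49033, 0.38264, 0.31265
  X=2: 0.09088, 0.09088, 0.46526
Sum of the 9 terms: H(X,Y) = 2.7706 bits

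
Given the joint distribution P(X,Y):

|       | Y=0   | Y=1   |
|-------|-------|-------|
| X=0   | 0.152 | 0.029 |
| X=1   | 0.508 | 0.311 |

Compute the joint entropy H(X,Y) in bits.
1.5816 bits

H(X,Y) = -Σ_{x,y} P(x,y) log₂ P(x,y). Per-cell terms -P(x,y)·log₂P(x,y):
  X=0: 0.4131, 0.1481
  X=1: 0.4964, 0.5240
Sum of the 4 terms: H(X,Y) = 1.5816 bits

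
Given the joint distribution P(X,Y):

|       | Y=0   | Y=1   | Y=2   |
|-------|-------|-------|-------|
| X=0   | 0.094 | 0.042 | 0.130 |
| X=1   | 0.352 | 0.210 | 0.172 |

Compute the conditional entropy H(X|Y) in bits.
0.7929 bits

H(X|Y) = H(X,Y) - H(Y)

H(X,Y) = -Σ_{x,y} P(x,y) log₂ P(x,y). Per-cell terms -P(x,y)·log₂P(x,y):
  X=0: 0.3207, 0.1921, 0.3826
  X=1: 0.5302, 0.4728, 0.4368
Sum of the 6 terms: H(X,Y) = 2.3352 bits

Marginal of Y (column sums):
  P(Y=0) = 0.094 + 0.352 = 0.446
  P(Y=1) = 0.042 + 0.210 = 0.252
  P(Y=2) = 0.130 + 0.172 = 0.302
H(Y) = -[0.446·log₂(0.446) + 0.252·log₂(0.252) + 0.302·log₂(0.302)]
  = 0.5195 + 0.5011 + 0.5217 = 1.5423 bits

H(X|Y) = H(X,Y) - H(Y) = 2.3352 - 1.5423 = 0.7929 bits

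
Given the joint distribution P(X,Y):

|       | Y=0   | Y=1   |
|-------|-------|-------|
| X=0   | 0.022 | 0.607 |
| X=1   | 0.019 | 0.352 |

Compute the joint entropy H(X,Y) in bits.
1.1972 bits

H(X,Y) = -Σ_{x,y} P(x,y) log₂ P(x,y). Per-cell terms -P(x,y)·log₂P(x,y):
  X=0: 0.12114, 0.43718
  X=1: 0.10864, 0.53024
Sum of the 4 terms: H(X,Y) = 1.1972 bits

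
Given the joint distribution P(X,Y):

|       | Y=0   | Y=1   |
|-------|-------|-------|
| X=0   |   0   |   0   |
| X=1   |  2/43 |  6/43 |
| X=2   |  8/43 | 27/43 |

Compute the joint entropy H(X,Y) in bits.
1.4753 bits

H(X,Y) = -Σ_{x,y} P(x,y) log₂ P(x,y). Per-cell terms -P(x,y)·log₂P(x,y):
  X=0: 0.00000, 0.00000
  X=1: 0.20587, 0.39646
  X=2: 0.45140, 0.42156
  (cells with P = 0 contribute 0)
Sum of the 6 terms: H(X,Y) = 1.4753 bits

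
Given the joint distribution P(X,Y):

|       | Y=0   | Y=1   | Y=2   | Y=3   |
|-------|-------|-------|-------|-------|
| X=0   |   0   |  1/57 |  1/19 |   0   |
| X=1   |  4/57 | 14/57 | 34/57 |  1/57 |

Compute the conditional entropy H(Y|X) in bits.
1.2728 bits

H(Y|X) = H(X,Y) - H(X)

H(X,Y) = -Σ_{x,y} P(x,y) log₂ P(x,y). Per-cell terms -P(x,y)·log₂P(x,y):
  X=0: 0.000000, 0.102331, 0.223575, 0.000000
  X=1: 0.268975, 0.497500, 0.444641, 0.102331
  (cells with P = 0 contribute 0)
Sum of the 8 terms: H(X,Y) = 1.63935 bits

Marginal of X (row sums):
  P(X=0) = 0 + 1/57 + 1/19 + 0 = 4/57
  P(X=1) = 4/57 + 14/57 + 34/57 + 1/57 = 53/57
H(X) = -[(4/57)·log₂(4/57) + (53/57)·log₂(53/57)]
  = 0.268975 + 0.097603 = 0.36658 bits

H(Y|X) = H(X,Y) - H(X) = 1.63935 - 0.36658 = 1.2728 bits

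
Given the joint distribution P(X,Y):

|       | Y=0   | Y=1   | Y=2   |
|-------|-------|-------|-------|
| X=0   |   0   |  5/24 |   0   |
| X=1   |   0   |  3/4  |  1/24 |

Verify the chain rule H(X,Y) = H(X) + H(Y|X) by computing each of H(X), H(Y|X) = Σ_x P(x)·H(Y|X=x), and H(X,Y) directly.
H(X) = 0.7383 bits, H(Y|X) = 0.2355 bits, H(X,Y) = 0.9738 bits

Marginal of X (row sums):
  P(X=0) = 0 + 5/24 + 0 = 5/24
  P(X=1) = 0 + 3/4 + 1/24 = 19/24
H(X) = -[(5/24)·log₂(5/24) + (19/24)·log₂(19/24)]
  = 0.4715 + 0.2668 = 0.7383 bits

H(Y|X) = Σ_x P(x)·H(Y|X=x):
  X=0: P(X=0) = 5/24, P(Y|X=0) = (0, 1, 0) → H(Y|X=0) = 0.0000
  X=1: P(X=1) = 19/24, P(Y|X=1) = (0, 18/19, 1/19) → H(Y|X=1) = 0.2975
H(Y|X) = (5/24)·0.0000 + (19/24)·0.2975 = 0.2355 bits

H(X,Y) = -Σ_{x,y} P(x,y) log₂ P(x,y). Per-cell terms -P(x,y)·log₂P(x,y):
  X=0: 0.0000, 0.4715, 0.0000
  X=1: 0.0000, 0.3113, 0.1910
  (cells with P = 0 contribute 0)
Sum of the 6 terms: H(X,Y) = 0.9738 bits

Chain rule check:
  H(X) + H(Y|X) = 0.7383 + 0.2355 = 0.9738 bits
  H(X,Y) = 0.9738 bits
✓ Chain rule verified.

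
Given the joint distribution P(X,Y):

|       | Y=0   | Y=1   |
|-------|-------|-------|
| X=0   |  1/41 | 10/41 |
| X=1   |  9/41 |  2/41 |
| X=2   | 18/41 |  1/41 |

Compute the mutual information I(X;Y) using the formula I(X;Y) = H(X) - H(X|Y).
0.4619 bits

I(X;Y) = H(X) - H(X|Y)

Marginal of X (row sums):
  P(X=0) = 1/41 + 10/41 = 11/41
  P(X=1) = 9/41 + 2/41 = 11/41
  P(X=2) = 18/41 + 1/41 = 19/41
H(X) = -[(11/41)·log₂(11/41) + (11/41)·log₂(11/41) + (19/41)·log₂(19/41)]
  = 0.50925 + 0.50925 + 0.51422 = 1.5327 bits

Marginal of Y (column sums):
  P(Y=0) = 1/41 + 9/41 + 18/41 = 28/41
  P(Y=1) = 10/41 + 2/41 + 1/41 = 13/41
H(X|Y) = Σ_y P(y)·H(X|Y=y):
  Y=0: P(Y=0) = 28/41, P(X|Y=0) = (1/28, 9/28, 9/14) → H(X|Y=0) = 1.10778
  Y=1: P(Y=1) = 13/41, P(X|Y=1) = (10/13, 2/13, 1/13) → H(X|Y=1) = 0.99126
H(X|Y) = (28/41)·1.10778 + (13/41)·0.99126 = 1.0708 bits

I(X;Y) = H(X) - H(X|Y) = 1.5327 - 1.0708 = 0.4619 bits

Cross-check via I(X;Y) = H(X) + H(Y) - H(X,Y): computing H(Y) from the column sums and H(X,Y) from the 6 cells in the same way gives H(Y) = 0.9012 bits and H(X,Y) = 1.9720 bits, so
I(X;Y) = 1.5327 + 0.9012 - 1.9720 = 0.4619 bits ✓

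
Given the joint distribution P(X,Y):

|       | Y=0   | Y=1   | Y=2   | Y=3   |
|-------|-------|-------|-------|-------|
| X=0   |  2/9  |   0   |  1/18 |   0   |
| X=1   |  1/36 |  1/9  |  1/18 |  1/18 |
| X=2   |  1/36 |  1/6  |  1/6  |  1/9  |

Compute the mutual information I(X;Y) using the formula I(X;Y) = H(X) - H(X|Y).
0.4648 bits

I(X;Y) = H(X) - H(X|Y)

Marginal of X (row sums):
  P(X=0) = 2/9 + 0 + 1/18 + 0 = 5/18
  P(X=1) = 1/36 + 1/9 + 1/18 + 1/18 = 1/4
  P(X=2) = 1/36 + 1/6 + 1/6 + 1/9 = 17/36
H(X) = -[(5/18)·log₂(5/18) + (1/4)·log₂(1/4) + (17/36)·log₂(17/36)]
  = 0.5133 + 0.5000 + 0.5112 = 1.5245 bits

Marginal of Y (column sums):
  P(Y=0) = 2/9 + 1/36 + 1/36 = 5/18
  P(Y=1) = 0 + 1/9 + 1/6 = 5/18
  P(Y=2) = 1/18 + 1/18 + 1/6 = 5/18
  P(Y=3) = 0 + 1/18 + 1/9 = 1/6
H(X|Y) = Σ_y P(y)·H(X|Y=y):
  Y=0: P(Y=0) = 5/18, P(X|Y=0) = (4/5, 1/10, 1/10) → H(X|Y=0) = 0.9219
  Y=1: P(Y=1) = 5/18, P(X|Y=1) = (0, 2/5, 3/5) → H(X|Y=1) = 0.9710
  Y=2: P(Y=2) = 5/18, P(X|Y=2) = (1/5, 1/5, 3/5) → H(X|Y=2) = 1.3710
  Y=3: P(Y=3) = 1/6, P(X|Y=3) = (0, 1/3, 2/3) → H(X|Y=3) = 0.9183
H(X|Y) = (5/18)·0.9219 + (5/18)·0.9710 + (5/18)·1.3710 + (1/6)·0.9183 = 1.0597 bits

I(X;Y) = H(X) - H(X|Y) = 1.5245 - 1.0597 = 0.4648 bits

Cross-check via I(X;Y) = H(X) + H(Y) - H(X,Y): computing H(Y) from the column sums and H(X,Y) from the 12 cells in the same way gives H(Y) = 1.9708 bits and H(X,Y) = 3.0305 bits, so
I(X;Y) = 1.5245 + 1.9708 - 3.0305 = 0.4648 bits ✓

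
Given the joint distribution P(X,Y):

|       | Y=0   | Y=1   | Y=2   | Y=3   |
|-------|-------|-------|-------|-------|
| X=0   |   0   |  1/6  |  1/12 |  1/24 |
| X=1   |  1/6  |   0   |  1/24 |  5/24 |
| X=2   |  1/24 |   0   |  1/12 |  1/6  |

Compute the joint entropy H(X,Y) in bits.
2.9346 bits

H(X,Y) = -Σ_{x,y} P(x,y) log₂ P(x,y). Per-cell terms -P(x,y)·log₂P(x,y):
  X=0: 0.00000, 0.43083, 0.29875, 0.19104
  X=1: 0.43083, 0.00000, 0.19104, 0.47147
  X=2: 0.19104, 0.00000, 0.29875, 0.43083
  (cells with P = 0 contribute 0)
Sum of the 12 terms: H(X,Y) = 2.9346 bits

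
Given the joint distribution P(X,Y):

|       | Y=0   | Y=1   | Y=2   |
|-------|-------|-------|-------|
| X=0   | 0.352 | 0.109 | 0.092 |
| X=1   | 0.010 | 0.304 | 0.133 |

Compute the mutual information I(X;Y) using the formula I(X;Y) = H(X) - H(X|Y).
0.3624 bits

I(X;Y) = H(X) - H(X|Y)

Marginal of X (row sums):
  P(X=0) = 0.352 + 0.109 + 0.092 = 0.553
  P(X=1) = 0.010 + 0.304 + 0.133 = 0.447
H(X) = -[0.553·log₂(0.553) + 0.447·log₂(0.447)]
  = 0.47262 + 0.51926 = 0.99188 bits

Marginal of Y (column sums):
  P(Y=0) = 0.352 + 0.010 = 0.362
  P(Y=1) = 0.109 + 0.304 = 0.413
  P(Y=2) = 0.092 + 0.133 = 0.225
H(X|Y) = Σ_y P(y)·H(X|Y=y):
  Y=0: P(Y=0) = 0.362, P(X|Y=0) = (176/181, 5/181) → H(X|Y=0) = 0.18233
  Y=1: P(Y=1) = 0.413, P(X|Y=1) = (109/413, 304/413) → H(X|Y=1) = 0.83261
  Y=2: P(Y=2) = 0.225, P(X|Y=2) = (92/225, 133/225) → H(X|Y=2) = 0.97591
H(X|Y) = 0.362·0.18233 + 0.413·0.83261 + 0.225·0.97591 = 0.62945 bits

I(X;Y) = H(X) - H(X|Y) = 0.99188 - 0.62945 = 0.3624 bits

Cross-check via I(X;Y) = H(X) + H(Y) - H(X,Y): computing H(Y) from the column sums and H(X,Y) from the 6 cells in the same way gives H(Y) = 1.54177 bits and H(X,Y) = 2.17122 bits, so
I(X;Y) = 0.99188 + 1.54177 - 2.17122 = 0.3624 bits ✓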